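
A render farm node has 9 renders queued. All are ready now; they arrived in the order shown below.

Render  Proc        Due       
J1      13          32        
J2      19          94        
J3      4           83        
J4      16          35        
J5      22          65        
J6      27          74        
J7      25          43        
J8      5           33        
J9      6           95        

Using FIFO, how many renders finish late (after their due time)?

FIFO (arrival order): J1 J2 J3 J4 J5 J6 J7 J8 J9.
J1: 0→13, due 32, tardiness 0
J2: 13→32, due 94, tardiness 0
J3: 32→36, due 83, tardiness 0
J4: 36→52, due 35, tardiness 17
J5: 52→74, due 65, tardiness 9
J6: 74→101, due 74, tardiness 27
J7: 101→126, due 43, tardiness 83
J8: 126→131, due 33, tardiness 98
J9: 131→137, due 95, tardiness 42
Late renders: 6.

6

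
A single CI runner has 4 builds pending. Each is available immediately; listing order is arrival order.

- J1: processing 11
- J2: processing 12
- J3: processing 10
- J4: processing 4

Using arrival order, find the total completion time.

104

FIFO (arrival order): J1 J2 J3 J4.
J1: 0→11
J2: 11→23
J3: 23→33
J4: 33→37
Sum = 11+23+33+37 = 104.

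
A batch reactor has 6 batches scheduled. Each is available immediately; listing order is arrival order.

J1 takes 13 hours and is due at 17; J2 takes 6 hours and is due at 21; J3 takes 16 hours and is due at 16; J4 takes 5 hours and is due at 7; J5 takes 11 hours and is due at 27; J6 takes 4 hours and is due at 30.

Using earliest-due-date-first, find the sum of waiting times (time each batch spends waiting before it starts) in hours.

151

EDD (increasing due date): J4 J3 J1 J2 J5 J6.
J4: waits 0, runs 0→5
J3: waits 5, runs 5→21
J1: waits 21, runs 21→34
J2: waits 34, runs 34→40
J5: waits 40, runs 40→51
J6: waits 51, runs 51→55
Sum = 0+5+21+34+40+51 = 151.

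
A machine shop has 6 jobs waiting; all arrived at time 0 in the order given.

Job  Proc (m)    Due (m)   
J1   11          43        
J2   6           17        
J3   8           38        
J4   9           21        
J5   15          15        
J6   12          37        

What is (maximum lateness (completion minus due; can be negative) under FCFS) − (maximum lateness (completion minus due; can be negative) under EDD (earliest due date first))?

FIFO (arrival order): J1 J2 J3 J4 J5 J6.
J1: 0→11, due 43, lateness -32
J2: 11→17, due 17, lateness 0
J3: 17→25, due 38, lateness -13
J4: 25→34, due 21, lateness 13
J5: 34→49, due 15, lateness 34
J6: 49→61, due 37, lateness 24
Maximum = 34.
EDD (increasing due date): J5 J2 J4 J6 J3 J1.
J5: 0→15, due 15, lateness 0
J2: 15→21, due 17, lateness 4
J4: 21→30, due 21, lateness 9
J6: 30→42, due 37, lateness 5
J3: 42→50, due 38, lateness 12
J1: 50→61, due 43, lateness 18
Maximum = 18.
Difference = 34 − 18 = 16.

16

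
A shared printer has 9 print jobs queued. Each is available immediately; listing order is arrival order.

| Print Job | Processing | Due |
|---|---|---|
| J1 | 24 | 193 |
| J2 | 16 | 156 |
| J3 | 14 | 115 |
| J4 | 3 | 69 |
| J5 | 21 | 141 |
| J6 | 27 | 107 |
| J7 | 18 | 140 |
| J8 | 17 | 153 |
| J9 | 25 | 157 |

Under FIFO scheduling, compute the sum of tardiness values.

8

FIFO (arrival order): J1 J2 J3 J4 J5 J6 J7 J8 J9.
J1: 0→24, due 193, tardiness 0
J2: 24→40, due 156, tardiness 0
J3: 40→54, due 115, tardiness 0
J4: 54→57, due 69, tardiness 0
J5: 57→78, due 141, tardiness 0
J6: 78→105, due 107, tardiness 0
J7: 105→123, due 140, tardiness 0
J8: 123→140, due 153, tardiness 0
J9: 140→165, due 157, tardiness 8
Sum = 0+0+0+0+0+0+0+0+8 = 8.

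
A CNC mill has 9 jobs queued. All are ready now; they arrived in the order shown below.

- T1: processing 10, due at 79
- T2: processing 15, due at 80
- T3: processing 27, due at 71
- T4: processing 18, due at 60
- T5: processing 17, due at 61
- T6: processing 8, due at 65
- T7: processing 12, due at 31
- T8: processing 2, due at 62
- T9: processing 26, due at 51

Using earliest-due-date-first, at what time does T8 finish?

75

EDD (increasing due date): T7 T9 T4 T5 T8 T6 T3 T1 T2.
T7: 0→12
T9: 12→38
T4: 38→56
T5: 56→73
T8: 73→75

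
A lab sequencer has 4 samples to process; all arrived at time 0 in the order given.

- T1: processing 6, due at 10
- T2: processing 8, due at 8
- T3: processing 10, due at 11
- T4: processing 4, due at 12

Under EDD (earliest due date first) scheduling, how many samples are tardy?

EDD (increasing due date): T2 T1 T3 T4.
T2: 0→8, due 8, tardiness 0
T1: 8→14, due 10, tardiness 4
T3: 14→24, due 11, tardiness 13
T4: 24→28, due 12, tardiness 16
Late samples: 3.

3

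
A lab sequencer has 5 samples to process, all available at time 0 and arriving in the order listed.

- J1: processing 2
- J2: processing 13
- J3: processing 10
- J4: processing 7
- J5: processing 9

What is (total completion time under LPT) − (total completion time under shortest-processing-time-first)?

LPT (decreasing processing time): J2 J3 J5 J4 J1.
J2: 0→13
J3: 13→23
J5: 23→32
J4: 32→39
J1: 39→41
Sum = 13+23+32+39+41 = 148.
SPT (increasing processing time): J1 J4 J5 J3 J2.
J1: 0→2
J4: 2→9
J5: 9→18
J3: 18→28
J2: 28→41
Sum = 2+9+18+28+41 = 98.
Difference = 148 − 98 = 50.

50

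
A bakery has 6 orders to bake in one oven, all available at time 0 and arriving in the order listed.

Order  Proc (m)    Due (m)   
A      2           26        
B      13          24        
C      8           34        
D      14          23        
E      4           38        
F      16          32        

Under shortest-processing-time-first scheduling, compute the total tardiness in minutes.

SPT (increasing processing time): A E C B D F.
A: 0→2, due 26, tardiness 0
E: 2→6, due 38, tardiness 0
C: 6→14, due 34, tardiness 0
B: 14→27, due 24, tardiness 3
D: 27→41, due 23, tardiness 18
F: 41→57, due 32, tardiness 25
Sum = 0+0+0+3+18+25 = 46.

46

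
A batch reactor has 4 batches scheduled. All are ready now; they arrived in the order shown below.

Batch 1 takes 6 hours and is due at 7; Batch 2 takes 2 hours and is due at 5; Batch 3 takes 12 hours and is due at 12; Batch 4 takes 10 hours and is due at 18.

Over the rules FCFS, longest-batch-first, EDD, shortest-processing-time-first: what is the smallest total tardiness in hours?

FIFO (arrival order): Batch 1 Batch 2 Batch 3 Batch 4.
Batch 1: 0→6, due 7, tardiness 0
Batch 2: 6→8, due 5, tardiness 3
Batch 3: 8→20, due 12, tardiness 8
Batch 4: 20→30, due 18, tardiness 12
Sum = 0+3+8+12 = 23.
LPT (decreasing processing time): Batch 3 Batch 4 Batch 1 Batch 2.
Batch 3: 0→12, due 12, tardiness 0
Batch 4: 12→22, due 18, tardiness 4
Batch 1: 22→28, due 7, tardiness 21
Batch 2: 28→30, due 5, tardiness 25
Sum = 0+4+21+25 = 50.
EDD (increasing due date): Batch 2 Batch 1 Batch 3 Batch 4.
Batch 2: 0→2, due 5, tardiness 0
Batch 1: 2→8, due 7, tardiness 1
Batch 3: 8→20, due 12, tardiness 8
Batch 4: 20→30, due 18, tardiness 12
Sum = 0+1+8+12 = 21.
SPT (increasing processing time): Batch 2 Batch 1 Batch 4 Batch 3.
Batch 2: 0→2, due 5, tardiness 0
Batch 1: 2→8, due 7, tardiness 1
Batch 4: 8→18, due 18, tardiness 0
Batch 3: 18→30, due 12, tardiness 18
Sum = 0+1+0+18 = 19.
FIFO 23, LPT 50, EDD 21, SPT 19 → minimum 19.

19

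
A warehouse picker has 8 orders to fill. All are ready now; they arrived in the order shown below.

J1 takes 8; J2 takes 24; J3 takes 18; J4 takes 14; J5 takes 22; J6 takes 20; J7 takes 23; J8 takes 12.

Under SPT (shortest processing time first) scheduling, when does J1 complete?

SPT (increasing processing time): J1 J8 J4 J3 J6 J5 J7 J2.
J1: 0→8

8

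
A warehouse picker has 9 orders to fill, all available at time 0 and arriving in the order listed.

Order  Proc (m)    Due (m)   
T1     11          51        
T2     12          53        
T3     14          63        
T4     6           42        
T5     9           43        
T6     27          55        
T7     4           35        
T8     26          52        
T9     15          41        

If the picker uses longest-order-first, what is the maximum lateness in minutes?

LPT (decreasing processing time): T6 T8 T9 T3 T2 T1 T5 T4 T7.
T6: 0→27, due 55, lateness -28
T8: 27→53, due 52, lateness 1
T9: 53→68, due 41, lateness 27
T3: 68→82, due 63, lateness 19
T2: 82→94, due 53, lateness 41
T1: 94→105, due 51, lateness 54
T5: 105→114, due 43, lateness 71
T4: 114→120, due 42, lateness 78
T7: 120→124, due 35, lateness 89
Maximum = 89.

89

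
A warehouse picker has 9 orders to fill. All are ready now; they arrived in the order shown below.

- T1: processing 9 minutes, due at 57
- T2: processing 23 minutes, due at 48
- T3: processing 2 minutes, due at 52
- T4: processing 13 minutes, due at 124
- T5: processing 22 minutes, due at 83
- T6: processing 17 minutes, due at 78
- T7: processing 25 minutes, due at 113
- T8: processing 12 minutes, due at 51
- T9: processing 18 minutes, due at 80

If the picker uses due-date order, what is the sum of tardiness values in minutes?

EDD (increasing due date): T2 T8 T3 T1 T6 T9 T5 T7 T4.
T2: 0→23, due 48, tardiness 0
T8: 23→35, due 51, tardiness 0
T3: 35→37, due 52, tardiness 0
T1: 37→46, due 57, tardiness 0
T6: 46→63, due 78, tardiness 0
T9: 63→81, due 80, tardiness 1
T5: 81→103, due 83, tardiness 20
T7: 103→128, due 113, tardiness 15
T4: 128→141, due 124, tardiness 17
Sum = 0+0+0+0+0+1+20+15+17 = 53.

53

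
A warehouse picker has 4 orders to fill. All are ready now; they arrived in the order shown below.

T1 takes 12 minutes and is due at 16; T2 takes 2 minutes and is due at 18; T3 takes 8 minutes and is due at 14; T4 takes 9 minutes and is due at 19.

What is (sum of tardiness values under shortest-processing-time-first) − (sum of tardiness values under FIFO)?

SPT (increasing processing time): T2 T3 T4 T1.
T2: 0→2, due 18, tardiness 0
T3: 2→10, due 14, tardiness 0
T4: 10→19, due 19, tardiness 0
T1: 19→31, due 16, tardiness 15
Sum = 0+0+0+15 = 15.
FIFO (arrival order): T1 T2 T3 T4.
T1: 0→12, due 16, tardiness 0
T2: 12→14, due 18, tardiness 0
T3: 14→22, due 14, tardiness 8
T4: 22→31, due 19, tardiness 12
Sum = 0+0+8+12 = 20.
Difference = 15 − 20 = -5.

-5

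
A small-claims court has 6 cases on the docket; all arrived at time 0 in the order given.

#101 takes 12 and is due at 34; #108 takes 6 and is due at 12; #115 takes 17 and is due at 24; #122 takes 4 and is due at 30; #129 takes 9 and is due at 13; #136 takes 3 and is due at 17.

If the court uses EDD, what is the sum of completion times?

164

EDD (increasing due date): #108 #129 #136 #115 #122 #101.
#108: 0→6
#129: 6→15
#136: 15→18
#115: 18→35
#122: 35→39
#101: 39→51
Sum = 6+15+18+35+39+51 = 164.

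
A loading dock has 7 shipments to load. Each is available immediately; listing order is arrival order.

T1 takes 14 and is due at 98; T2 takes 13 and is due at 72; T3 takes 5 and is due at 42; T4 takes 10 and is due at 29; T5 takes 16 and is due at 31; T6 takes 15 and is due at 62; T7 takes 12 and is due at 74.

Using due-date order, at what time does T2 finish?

59

EDD (increasing due date): T4 T5 T3 T6 T2 T7 T1.
T4: 0→10
T5: 10→26
T3: 26→31
T6: 31→46
T2: 46→59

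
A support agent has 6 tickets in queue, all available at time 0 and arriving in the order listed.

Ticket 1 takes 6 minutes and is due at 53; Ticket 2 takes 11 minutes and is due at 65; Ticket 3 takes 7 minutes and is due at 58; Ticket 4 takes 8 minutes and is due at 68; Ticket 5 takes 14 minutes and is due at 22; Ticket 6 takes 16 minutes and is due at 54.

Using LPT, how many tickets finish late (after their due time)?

2

LPT (decreasing processing time): Ticket 6 Ticket 5 Ticket 2 Ticket 4 Ticket 3 Ticket 1.
Ticket 6: 0→16, due 54, tardiness 0
Ticket 5: 16→30, due 22, tardiness 8
Ticket 2: 30→41, due 65, tardiness 0
Ticket 4: 41→49, due 68, tardiness 0
Ticket 3: 49→56, due 58, tardiness 0
Ticket 1: 56→62, due 53, tardiness 9
Late tickets: 2.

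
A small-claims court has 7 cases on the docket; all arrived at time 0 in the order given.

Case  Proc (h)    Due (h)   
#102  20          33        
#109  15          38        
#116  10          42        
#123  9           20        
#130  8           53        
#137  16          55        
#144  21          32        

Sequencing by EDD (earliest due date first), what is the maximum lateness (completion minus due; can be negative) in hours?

EDD (increasing due date): #123 #144 #102 #109 #116 #130 #137.
#123: 0→9, due 20, lateness -11
#144: 9→30, due 32, lateness -2
#102: 30→50, due 33, lateness 17
#109: 50→65, due 38, lateness 27
#116: 65→75, due 42, lateness 33
#130: 75→83, due 53, lateness 30
#137: 83→99, due 55, lateness 44
Maximum = 44.

44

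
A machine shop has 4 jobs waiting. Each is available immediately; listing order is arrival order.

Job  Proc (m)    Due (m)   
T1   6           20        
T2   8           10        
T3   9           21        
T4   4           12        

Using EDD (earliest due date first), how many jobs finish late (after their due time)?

EDD (increasing due date): T2 T4 T1 T3.
T2: 0→8, due 10, tardiness 0
T4: 8→12, due 12, tardiness 0
T1: 12→18, due 20, tardiness 0
T3: 18→27, due 21, tardiness 6
Late jobs: 1.

1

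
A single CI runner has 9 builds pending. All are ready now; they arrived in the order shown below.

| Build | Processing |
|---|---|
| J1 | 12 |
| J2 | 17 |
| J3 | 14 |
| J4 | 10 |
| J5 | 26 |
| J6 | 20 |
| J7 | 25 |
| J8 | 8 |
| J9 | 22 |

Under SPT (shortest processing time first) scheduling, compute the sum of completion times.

627

SPT (increasing processing time): J8 J4 J1 J3 J2 J6 J9 J7 J5.
J8: 0→8
J4: 8→18
J1: 18→30
J3: 30→44
J2: 44→61
J6: 61→81
J9: 81→103
J7: 103→128
J5: 128→154
Sum = 8+18+30+44+61+81+103+128+154 = 627.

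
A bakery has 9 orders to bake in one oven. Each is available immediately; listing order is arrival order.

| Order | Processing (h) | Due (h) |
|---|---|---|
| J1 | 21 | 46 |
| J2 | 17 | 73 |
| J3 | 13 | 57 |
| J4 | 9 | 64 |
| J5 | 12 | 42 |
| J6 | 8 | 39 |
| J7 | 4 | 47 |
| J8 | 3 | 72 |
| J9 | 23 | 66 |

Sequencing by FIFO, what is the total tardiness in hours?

FIFO (arrival order): J1 J2 J3 J4 J5 J6 J7 J8 J9.
J1: 0→21, due 46, tardiness 0
J2: 21→38, due 73, tardiness 0
J3: 38→51, due 57, tardiness 0
J4: 51→60, due 64, tardiness 0
J5: 60→72, due 42, tardiness 30
J6: 72→80, due 39, tardiness 41
J7: 80→84, due 47, tardiness 37
J8: 84→87, due 72, tardiness 15
J9: 87→110, due 66, tardiness 44
Sum = 0+0+0+0+30+41+37+15+44 = 167.

167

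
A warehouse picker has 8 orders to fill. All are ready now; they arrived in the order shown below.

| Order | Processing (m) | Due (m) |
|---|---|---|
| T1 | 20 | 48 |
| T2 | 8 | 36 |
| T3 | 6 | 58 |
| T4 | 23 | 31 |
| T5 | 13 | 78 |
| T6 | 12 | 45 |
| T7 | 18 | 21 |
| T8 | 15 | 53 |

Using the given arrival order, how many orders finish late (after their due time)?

4

FIFO (arrival order): T1 T2 T3 T4 T5 T6 T7 T8.
T1: 0→20, due 48, tardiness 0
T2: 20→28, due 36, tardiness 0
T3: 28→34, due 58, tardiness 0
T4: 34→57, due 31, tardiness 26
T5: 57→70, due 78, tardiness 0
T6: 70→82, due 45, tardiness 37
T7: 82→100, due 21, tardiness 79
T8: 100→115, due 53, tardiness 62
Late orders: 4.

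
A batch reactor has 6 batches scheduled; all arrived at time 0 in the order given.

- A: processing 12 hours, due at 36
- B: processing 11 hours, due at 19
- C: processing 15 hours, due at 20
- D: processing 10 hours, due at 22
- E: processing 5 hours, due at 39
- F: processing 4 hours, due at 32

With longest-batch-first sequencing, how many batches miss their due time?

LPT (decreasing processing time): C A B D E F.
C: 0→15, due 20, tardiness 0
A: 15→27, due 36, tardiness 0
B: 27→38, due 19, tardiness 19
D: 38→48, due 22, tardiness 26
E: 48→53, due 39, tardiness 14
F: 53→57, due 32, tardiness 25
Late batches: 4.

4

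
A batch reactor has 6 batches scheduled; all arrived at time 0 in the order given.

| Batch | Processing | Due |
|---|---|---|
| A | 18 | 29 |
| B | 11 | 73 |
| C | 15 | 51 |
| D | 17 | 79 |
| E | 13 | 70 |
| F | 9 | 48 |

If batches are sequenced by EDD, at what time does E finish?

EDD (increasing due date): A F C E B D.
A: 0→18
F: 18→27
C: 27→42
E: 42→55

55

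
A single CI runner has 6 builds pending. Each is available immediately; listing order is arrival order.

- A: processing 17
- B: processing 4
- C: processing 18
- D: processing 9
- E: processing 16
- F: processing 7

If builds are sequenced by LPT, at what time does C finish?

18

LPT (decreasing processing time): C A E D F B.
C: 0→18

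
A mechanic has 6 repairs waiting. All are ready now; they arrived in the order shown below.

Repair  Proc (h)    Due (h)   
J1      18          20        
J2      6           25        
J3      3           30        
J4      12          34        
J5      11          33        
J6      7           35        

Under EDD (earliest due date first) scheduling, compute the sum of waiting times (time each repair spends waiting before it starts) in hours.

EDD (increasing due date): J1 J2 J3 J5 J4 J6.
J1: waits 0, runs 0→18
J2: waits 18, runs 18→24
J3: waits 24, runs 24→27
J5: waits 27, runs 27→38
J4: waits 38, runs 38→50
J6: waits 50, runs 50→57
Sum = 0+18+24+27+38+50 = 157.

157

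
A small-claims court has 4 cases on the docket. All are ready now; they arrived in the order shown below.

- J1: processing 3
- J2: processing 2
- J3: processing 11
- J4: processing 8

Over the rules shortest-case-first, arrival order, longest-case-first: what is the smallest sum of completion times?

44

SPT (increasing processing time): J2 J1 J4 J3.
J2: 0→2
J1: 2→5
J4: 5→13
J3: 13→24
Sum = 2+5+13+24 = 44.
FIFO (arrival order): J1 J2 J3 J4.
J1: 0→3
J2: 3→5
J3: 5→16
J4: 16→24
Sum = 3+5+16+24 = 48.
LPT (decreasing processing time): J3 J4 J1 J2.
J3: 0→11
J4: 11→19
J1: 19→22
J2: 22→24
Sum = 11+19+22+24 = 76.
SPT 44, FIFO 48, LPT 76 → minimum 44.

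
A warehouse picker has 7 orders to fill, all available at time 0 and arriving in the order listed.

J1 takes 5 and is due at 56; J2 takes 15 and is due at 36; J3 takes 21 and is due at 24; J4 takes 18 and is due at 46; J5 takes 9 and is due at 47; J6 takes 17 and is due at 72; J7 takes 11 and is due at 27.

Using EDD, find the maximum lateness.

27

EDD (increasing due date): J3 J7 J2 J4 J5 J1 J6.
J3: 0→21, due 24, lateness -3
J7: 21→32, due 27, lateness 5
J2: 32→47, due 36, lateness 11
J4: 47→65, due 46, lateness 19
J5: 65→74, due 47, lateness 27
J1: 74→79, due 56, lateness 23
J6: 79→96, due 72, lateness 24
Maximum = 27.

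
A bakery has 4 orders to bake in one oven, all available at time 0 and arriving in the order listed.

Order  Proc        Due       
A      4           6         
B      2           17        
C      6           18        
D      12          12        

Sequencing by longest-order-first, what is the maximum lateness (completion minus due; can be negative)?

16

LPT (decreasing processing time): D C A B.
D: 0→12, due 12, lateness 0
C: 12→18, due 18, lateness 0
A: 18→22, due 6, lateness 16
B: 22→24, due 17, lateness 7
Maximum = 16.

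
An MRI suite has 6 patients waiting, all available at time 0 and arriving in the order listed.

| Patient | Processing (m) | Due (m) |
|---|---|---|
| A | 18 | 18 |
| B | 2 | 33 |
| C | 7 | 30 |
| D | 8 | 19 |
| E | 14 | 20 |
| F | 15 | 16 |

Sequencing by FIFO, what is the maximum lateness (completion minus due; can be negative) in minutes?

FIFO (arrival order): A B C D E F.
A: 0→18, due 18, lateness 0
B: 18→20, due 33, lateness -13
C: 20→27, due 30, lateness -3
D: 27→35, due 19, lateness 16
E: 35→49, due 20, lateness 29
F: 49→64, due 16, lateness 48
Maximum = 48.

48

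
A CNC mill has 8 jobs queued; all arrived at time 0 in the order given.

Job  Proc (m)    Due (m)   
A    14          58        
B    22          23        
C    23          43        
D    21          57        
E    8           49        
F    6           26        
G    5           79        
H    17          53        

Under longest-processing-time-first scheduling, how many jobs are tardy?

LPT (decreasing processing time): C B D H A E F G.
C: 0→23, due 43, tardiness 0
B: 23→45, due 23, tardiness 22
D: 45→66, due 57, tardiness 9
H: 66→83, due 53, tardiness 30
A: 83→97, due 58, tardiness 39
E: 97→105, due 49, tardiness 56
F: 105→111, due 26, tardiness 85
G: 111→116, due 79, tardiness 37
Late jobs: 7.

7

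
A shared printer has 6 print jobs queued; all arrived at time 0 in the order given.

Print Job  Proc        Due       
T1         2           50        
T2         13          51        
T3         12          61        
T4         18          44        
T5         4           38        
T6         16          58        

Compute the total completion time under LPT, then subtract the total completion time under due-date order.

LPT (decreasing processing time): T4 T6 T2 T3 T5 T1.
T4: 0→18
T6: 18→34
T2: 34→47
T3: 47→59
T5: 59→63
T1: 63→65
Sum = 18+34+47+59+63+65 = 286.
EDD (increasing due date): T5 T4 T1 T2 T6 T3.
T5: 0→4
T4: 4→22
T1: 22→24
T2: 24→37
T6: 37→53
T3: 53→65
Sum = 4+22+24+37+53+65 = 205.
Difference = 286 − 205 = 81.

81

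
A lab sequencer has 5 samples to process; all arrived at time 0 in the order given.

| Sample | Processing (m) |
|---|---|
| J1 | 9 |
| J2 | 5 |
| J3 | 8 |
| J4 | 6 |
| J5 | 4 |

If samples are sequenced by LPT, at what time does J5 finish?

32

LPT (decreasing processing time): J1 J3 J4 J2 J5.
J1: 0→9
J3: 9→17
J4: 17→23
J2: 23→28
J5: 28→32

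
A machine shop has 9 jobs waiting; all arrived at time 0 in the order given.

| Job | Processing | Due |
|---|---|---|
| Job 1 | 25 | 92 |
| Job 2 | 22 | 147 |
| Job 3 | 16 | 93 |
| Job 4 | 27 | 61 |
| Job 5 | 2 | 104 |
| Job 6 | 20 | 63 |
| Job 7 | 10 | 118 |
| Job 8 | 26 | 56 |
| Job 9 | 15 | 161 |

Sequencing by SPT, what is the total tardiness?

200

SPT (increasing processing time): Job 5 Job 7 Job 9 Job 3 Job 6 Job 2 Job 1 Job 8 Job 4.
Job 5: 0→2, due 104, tardiness 0
Job 7: 2→12, due 118, tardiness 0
Job 9: 12→27, due 161, tardiness 0
Job 3: 27→43, due 93, tardiness 0
Job 6: 43→63, due 63, tardiness 0
Job 2: 63→85, due 147, tardiness 0
Job 1: 85→110, due 92, tardiness 18
Job 8: 110→136, due 56, tardiness 80
Job 4: 136→163, due 61, tardiness 102
Sum = 0+0+0+0+0+0+18+80+102 = 200.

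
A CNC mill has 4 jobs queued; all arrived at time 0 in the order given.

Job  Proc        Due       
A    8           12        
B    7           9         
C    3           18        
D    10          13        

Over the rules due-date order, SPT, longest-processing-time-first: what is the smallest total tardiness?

EDD (increasing due date): B A D C.
B: 0→7, due 9, tardiness 0
A: 7→15, due 12, tardiness 3
D: 15→25, due 13, tardiness 12
C: 25→28, due 18, tardiness 10
Sum = 0+3+12+10 = 25.
SPT (increasing processing time): C B A D.
C: 0→3, due 18, tardiness 0
B: 3→10, due 9, tardiness 1
A: 10→18, due 12, tardiness 6
D: 18→28, due 13, tardiness 15
Sum = 0+1+6+15 = 22.
LPT (decreasing processing time): D A B C.
D: 0→10, due 13, tardiness 0
A: 10→18, due 12, tardiness 6
B: 18→25, due 9, tardiness 16
C: 25→28, due 18, tardiness 10
Sum = 0+6+16+10 = 32.
EDD 25, SPT 22, LPT 32 → minimum 22.

22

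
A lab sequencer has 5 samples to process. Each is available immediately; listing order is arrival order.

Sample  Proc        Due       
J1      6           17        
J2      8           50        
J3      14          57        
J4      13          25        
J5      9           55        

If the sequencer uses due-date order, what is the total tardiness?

0

EDD (increasing due date): J1 J4 J2 J5 J3.
J1: 0→6, due 17, tardiness 0
J4: 6→19, due 25, tardiness 0
J2: 19→27, due 50, tardiness 0
J5: 27→36, due 55, tardiness 0
J3: 36→50, due 57, tardiness 0
Sum = 0+0+0+0+0 = 0.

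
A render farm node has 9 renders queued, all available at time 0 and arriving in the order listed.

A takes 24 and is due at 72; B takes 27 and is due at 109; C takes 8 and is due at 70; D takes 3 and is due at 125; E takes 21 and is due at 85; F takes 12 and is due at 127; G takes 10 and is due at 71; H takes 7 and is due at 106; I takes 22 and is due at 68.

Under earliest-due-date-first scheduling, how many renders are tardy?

EDD (increasing due date): I C G A E H B D F.
I: 0→22, due 68, tardiness 0
C: 22→30, due 70, tardiness 0
G: 30→40, due 71, tardiness 0
A: 40→64, due 72, tardiness 0
E: 64→85, due 85, tardiness 0
H: 85→92, due 106, tardiness 0
B: 92→119, due 109, tardiness 10
D: 119→122, due 125, tardiness 0
F: 122→134, due 127, tardiness 7
Late renders: 2.

2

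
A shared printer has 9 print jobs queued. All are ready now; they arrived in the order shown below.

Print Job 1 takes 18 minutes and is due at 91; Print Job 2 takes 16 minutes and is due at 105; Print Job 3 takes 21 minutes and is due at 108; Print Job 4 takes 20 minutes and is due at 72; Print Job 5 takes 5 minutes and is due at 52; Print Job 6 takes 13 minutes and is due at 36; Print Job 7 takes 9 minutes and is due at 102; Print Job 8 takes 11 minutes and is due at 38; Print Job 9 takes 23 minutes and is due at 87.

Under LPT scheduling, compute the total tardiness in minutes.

272

LPT (decreasing processing time): Print Job 9 Print Job 3 Print Job 4 Print Job 1 Print Job 2 Print Job 6 Print Job 8 Print Job 7 Print Job 5.
Print Job 9: 0→23, due 87, tardiness 0
Print Job 3: 23→44, due 108, tardiness 0
Print Job 4: 44→64, due 72, tardiness 0
Print Job 1: 64→82, due 91, tardiness 0
Print Job 2: 82→98, due 105, tardiness 0
Print Job 6: 98→111, due 36, tardiness 75
Print Job 8: 111→122, due 38, tardiness 84
Print Job 7: 122→131, due 102, tardiness 29
Print Job 5: 131→136, due 52, tardiness 84
Sum = 0+0+0+0+0+75+84+29+84 = 272.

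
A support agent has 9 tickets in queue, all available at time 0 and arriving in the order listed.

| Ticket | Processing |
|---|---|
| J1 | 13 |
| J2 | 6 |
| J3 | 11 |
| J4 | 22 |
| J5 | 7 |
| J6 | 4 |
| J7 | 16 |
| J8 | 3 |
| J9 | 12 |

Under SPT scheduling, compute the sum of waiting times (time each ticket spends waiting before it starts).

SPT (increasing processing time): J8 J6 J2 J5 J3 J9 J1 J7 J4.
J8: waits 0, runs 0→3
J6: waits 3, runs 3→7
J2: waits 7, runs 7→13
J5: waits 13, runs 13→20
J3: waits 20, runs 20→31
J9: waits 31, runs 31→43
J1: waits 43, runs 43→56
J7: waits 56, runs 56→72
J4: waits 72, runs 72→94
Sum = 0+3+7+13+20+31+43+56+72 = 245.

245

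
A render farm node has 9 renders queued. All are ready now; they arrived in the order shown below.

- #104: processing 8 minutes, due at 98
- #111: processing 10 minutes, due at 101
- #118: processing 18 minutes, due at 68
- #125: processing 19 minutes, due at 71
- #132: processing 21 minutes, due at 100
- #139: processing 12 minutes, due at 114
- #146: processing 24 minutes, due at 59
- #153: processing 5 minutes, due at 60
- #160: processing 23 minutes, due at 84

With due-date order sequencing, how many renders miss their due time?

EDD (increasing due date): #146 #153 #118 #125 #160 #104 #132 #111 #139.
#146: 0→24, due 59, tardiness 0
#153: 24→29, due 60, tardiness 0
#118: 29→47, due 68, tardiness 0
#125: 47→66, due 71, tardiness 0
#160: 66→89, due 84, tardiness 5
#104: 89→97, due 98, tardiness 0
#132: 97→118, due 100, tardiness 18
#111: 118→128, due 101, tardiness 27
#139: 128→140, due 114, tardiness 26
Late renders: 4.

4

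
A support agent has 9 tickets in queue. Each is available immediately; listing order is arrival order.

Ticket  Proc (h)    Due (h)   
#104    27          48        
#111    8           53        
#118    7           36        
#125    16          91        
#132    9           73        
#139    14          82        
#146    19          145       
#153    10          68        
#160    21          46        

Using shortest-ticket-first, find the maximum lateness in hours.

83

SPT (increasing processing time): #118 #111 #132 #153 #139 #125 #146 #160 #104.
#118: 0→7, due 36, lateness -29
#111: 7→15, due 53, lateness -38
#132: 15→24, due 73, lateness -49
#153: 24→34, due 68, lateness -34
#139: 34→48, due 82, lateness -34
#125: 48→64, due 91, lateness -27
#146: 64→83, due 145, lateness -62
#160: 83→104, due 46, lateness 58
#104: 104→131, due 48, lateness 83
Maximum = 83.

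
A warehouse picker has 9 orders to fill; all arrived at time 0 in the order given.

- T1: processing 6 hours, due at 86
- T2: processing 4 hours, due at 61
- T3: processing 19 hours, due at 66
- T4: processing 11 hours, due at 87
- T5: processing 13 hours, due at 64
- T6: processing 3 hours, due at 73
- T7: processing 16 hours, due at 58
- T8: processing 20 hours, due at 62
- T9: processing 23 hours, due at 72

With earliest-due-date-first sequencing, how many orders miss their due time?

EDD (increasing due date): T7 T2 T8 T5 T3 T9 T6 T1 T4.
T7: 0→16, due 58, tardiness 0
T2: 16→20, due 61, tardiness 0
T8: 20→40, due 62, tardiness 0
T5: 40→53, due 64, tardiness 0
T3: 53→72, due 66, tardiness 6
T9: 72→95, due 72, tardiness 23
T6: 95→98, due 73, tardiness 25
T1: 98→104, due 86, tardiness 18
T4: 104→115, due 87, tardiness 28
Late orders: 5.

5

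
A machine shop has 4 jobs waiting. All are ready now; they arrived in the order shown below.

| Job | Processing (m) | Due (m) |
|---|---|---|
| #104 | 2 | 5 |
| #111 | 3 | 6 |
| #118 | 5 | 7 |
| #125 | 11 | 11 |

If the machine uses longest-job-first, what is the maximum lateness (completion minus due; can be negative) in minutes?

LPT (decreasing processing time): #125 #118 #111 #104.
#125: 0→11, due 11, lateness 0
#118: 11→16, due 7, lateness 9
#111: 16→19, due 6, lateness 13
#104: 19→21, due 5, lateness 16
Maximum = 16.

16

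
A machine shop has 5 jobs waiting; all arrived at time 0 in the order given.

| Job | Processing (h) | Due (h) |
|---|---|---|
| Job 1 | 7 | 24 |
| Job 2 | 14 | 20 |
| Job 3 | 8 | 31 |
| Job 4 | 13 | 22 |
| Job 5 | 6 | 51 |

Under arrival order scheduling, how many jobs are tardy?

FIFO (arrival order): Job 1 Job 2 Job 3 Job 4 Job 5.
Job 1: 0→7, due 24, tardiness 0
Job 2: 7→21, due 20, tardiness 1
Job 3: 21→29, due 31, tardiness 0
Job 4: 29→42, due 22, tardiness 20
Job 5: 42→48, due 51, tardiness 0
Late jobs: 2.

2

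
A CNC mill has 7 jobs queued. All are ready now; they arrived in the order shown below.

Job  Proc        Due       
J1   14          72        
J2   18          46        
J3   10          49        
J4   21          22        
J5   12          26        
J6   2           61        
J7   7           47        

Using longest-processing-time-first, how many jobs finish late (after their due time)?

4

LPT (decreasing processing time): J4 J2 J1 J5 J3 J7 J6.
J4: 0→21, due 22, tardiness 0
J2: 21→39, due 46, tardiness 0
J1: 39→53, due 72, tardiness 0
J5: 53→65, due 26, tardiness 39
J3: 65→75, due 49, tardiness 26
J7: 75→82, due 47, tardiness 35
J6: 82→84, due 61, tardiness 23
Late jobs: 4.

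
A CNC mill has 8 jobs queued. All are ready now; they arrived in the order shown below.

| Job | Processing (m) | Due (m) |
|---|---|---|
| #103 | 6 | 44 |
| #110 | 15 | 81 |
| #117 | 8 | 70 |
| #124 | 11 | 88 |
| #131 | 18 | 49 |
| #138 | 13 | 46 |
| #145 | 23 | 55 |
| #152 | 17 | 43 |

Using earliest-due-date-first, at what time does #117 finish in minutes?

85

EDD (increasing due date): #152 #103 #138 #131 #145 #117 #110 #124.
#152: 0→17
#103: 17→23
#138: 23→36
#131: 36→54
#145: 54→77
#117: 77→85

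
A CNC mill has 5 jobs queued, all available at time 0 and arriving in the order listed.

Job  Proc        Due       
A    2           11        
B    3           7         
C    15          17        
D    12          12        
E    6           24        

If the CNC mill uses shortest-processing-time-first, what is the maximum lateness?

21

SPT (increasing processing time): A B E D C.
A: 0→2, due 11, lateness -9
B: 2→5, due 7, lateness -2
E: 5→11, due 24, lateness -13
D: 11→23, due 12, lateness 11
C: 23→38, due 17, lateness 21
Maximum = 21.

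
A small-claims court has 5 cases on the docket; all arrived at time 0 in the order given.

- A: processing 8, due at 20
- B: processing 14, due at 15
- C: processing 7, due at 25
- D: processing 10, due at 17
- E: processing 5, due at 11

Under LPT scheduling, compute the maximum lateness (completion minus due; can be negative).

LPT (decreasing processing time): B D A C E.
B: 0→14, due 15, lateness -1
D: 14→24, due 17, lateness 7
A: 24→32, due 20, lateness 12
C: 32→39, due 25, lateness 14
E: 39→44, due 11, lateness 33
Maximum = 33.

33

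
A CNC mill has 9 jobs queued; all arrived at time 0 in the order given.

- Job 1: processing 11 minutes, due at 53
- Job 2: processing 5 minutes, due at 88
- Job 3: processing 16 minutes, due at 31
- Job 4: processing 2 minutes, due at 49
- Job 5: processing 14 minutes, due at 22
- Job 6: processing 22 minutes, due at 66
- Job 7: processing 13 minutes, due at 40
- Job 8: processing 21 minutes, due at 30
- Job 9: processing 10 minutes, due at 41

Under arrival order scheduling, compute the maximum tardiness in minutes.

74

FIFO (arrival order): Job 1 Job 2 Job 3 Job 4 Job 5 Job 6 Job 7 Job 8 Job 9.
Job 1: 0→11, due 53, tardiness 0
Job 2: 11→16, due 88, tardiness 0
Job 3: 16→32, due 31, tardiness 1
Job 4: 32→34, due 49, tardiness 0
Job 5: 34→48, due 22, tardiness 26
Job 6: 48→70, due 66, tardiness 4
Job 7: 70→83, due 40, tardiness 43
Job 8: 83→104, due 30, tardiness 74
Job 9: 104→114, due 41, tardiness 73
Maximum = 74.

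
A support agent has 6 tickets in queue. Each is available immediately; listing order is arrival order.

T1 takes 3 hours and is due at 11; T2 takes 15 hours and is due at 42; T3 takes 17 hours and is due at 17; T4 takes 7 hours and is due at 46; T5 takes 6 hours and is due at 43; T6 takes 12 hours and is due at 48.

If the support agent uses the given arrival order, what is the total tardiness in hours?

35

FIFO (arrival order): T1 T2 T3 T4 T5 T6.
T1: 0→3, due 11, tardiness 0
T2: 3→18, due 42, tardiness 0
T3: 18→35, due 17, tardiness 18
T4: 35→42, due 46, tardiness 0
T5: 42→48, due 43, tardiness 5
T6: 48→60, due 48, tardiness 12
Sum = 0+0+18+0+5+12 = 35.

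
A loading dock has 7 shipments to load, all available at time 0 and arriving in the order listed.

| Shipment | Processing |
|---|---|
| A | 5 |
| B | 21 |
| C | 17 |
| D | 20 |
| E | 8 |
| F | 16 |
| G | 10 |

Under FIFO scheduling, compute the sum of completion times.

392

FIFO (arrival order): A B C D E F G.
A: 0→5
B: 5→26
C: 26→43
D: 43→63
E: 63→71
F: 71→87
G: 87→97
Sum = 5+26+43+63+71+87+97 = 392.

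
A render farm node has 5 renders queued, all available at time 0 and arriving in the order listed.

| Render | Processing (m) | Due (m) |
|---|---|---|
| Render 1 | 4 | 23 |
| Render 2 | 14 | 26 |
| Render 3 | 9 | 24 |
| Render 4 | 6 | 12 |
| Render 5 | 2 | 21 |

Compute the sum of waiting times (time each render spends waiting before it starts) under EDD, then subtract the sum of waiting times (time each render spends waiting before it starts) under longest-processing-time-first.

-52

EDD (increasing due date): Render 4 Render 5 Render 1 Render 3 Render 2.
Render 4: waits 0, runs 0→6
Render 5: waits 6, runs 6→8
Render 1: waits 8, runs 8→12
Render 3: waits 12, runs 12→21
Render 2: waits 21, runs 21→35
Sum = 0+6+8+12+21 = 47.
LPT (decreasing processing time): Render 2 Render 3 Render 4 Render 1 Render 5.
Render 2: waits 0, runs 0→14
Render 3: waits 14, runs 14→23
Render 4: waits 23, runs 23→29
Render 1: waits 29, runs 29→33
Render 5: waits 33, runs 33→35
Sum = 0+14+23+29+33 = 99.
Difference = 47 − 99 = -52.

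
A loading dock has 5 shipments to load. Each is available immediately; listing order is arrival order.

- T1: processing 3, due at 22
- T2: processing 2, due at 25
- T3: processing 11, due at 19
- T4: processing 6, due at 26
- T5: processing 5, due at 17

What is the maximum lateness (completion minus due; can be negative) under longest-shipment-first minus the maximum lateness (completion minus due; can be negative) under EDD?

LPT (decreasing processing time): T3 T4 T5 T1 T2.
T3: 0→11, due 19, lateness -8
T4: 11→17, due 26, lateness -9
T5: 17→22, due 17, lateness 5
T1: 22→25, due 22, lateness 3
T2: 25→27, due 25, lateness 2
Maximum = 5.
EDD (increasing due date): T5 T3 T1 T2 T4.
T5: 0→5, due 17, lateness -12
T3: 5→16, due 19, lateness -3
T1: 16→19, due 22, lateness -3
T2: 19→21, due 25, lateness -4
T4: 21→27, due 26, lateness 1
Maximum = 1.
Difference = 5 − 1 = 4.

4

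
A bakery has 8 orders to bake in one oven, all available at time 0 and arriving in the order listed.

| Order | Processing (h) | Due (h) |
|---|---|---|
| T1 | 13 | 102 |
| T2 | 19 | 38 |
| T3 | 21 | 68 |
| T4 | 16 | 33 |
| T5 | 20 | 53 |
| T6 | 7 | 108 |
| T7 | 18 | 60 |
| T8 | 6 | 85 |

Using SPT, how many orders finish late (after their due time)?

4

SPT (increasing processing time): T8 T6 T1 T4 T7 T2 T5 T3.
T8: 0→6, due 85, tardiness 0
T6: 6→13, due 108, tardiness 0
T1: 13→26, due 102, tardiness 0
T4: 26→42, due 33, tardiness 9
T7: 42→60, due 60, tardiness 0
T2: 60→79, due 38, tardiness 41
T5: 79→99, due 53, tardiness 46
T3: 99→120, due 68, tardiness 52
Late orders: 4.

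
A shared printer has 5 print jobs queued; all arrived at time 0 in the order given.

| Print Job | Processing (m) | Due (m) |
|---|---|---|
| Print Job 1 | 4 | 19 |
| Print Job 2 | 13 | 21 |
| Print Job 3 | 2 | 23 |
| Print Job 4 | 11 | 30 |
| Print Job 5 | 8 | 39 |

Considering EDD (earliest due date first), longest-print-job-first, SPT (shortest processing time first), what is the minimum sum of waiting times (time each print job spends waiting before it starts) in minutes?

EDD (increasing due date): Print Job 1 Print Job 2 Print Job 3 Print Job 4 Print Job 5.
Print Job 1: waits 0, runs 0→4
Print Job 2: waits 4, runs 4→17
Print Job 3: waits 17, runs 17→19
Print Job 4: waits 19, runs 19→30
Print Job 5: waits 30, runs 30→38
Sum = 0+4+17+19+30 = 70.
LPT (decreasing processing time): Print Job 2 Print Job 4 Print Job 5 Print Job 1 Print Job 3.
Print Job 2: waits 0, runs 0→13
Print Job 4: waits 13, runs 13→24
Print Job 5: waits 24, runs 24→32
Print Job 1: waits 32, runs 32→36
Print Job 3: waits 36, runs 36→38
Sum = 0+13+24+32+36 = 105.
SPT (increasing processing time): Print Job 3 Print Job 1 Print Job 5 Print Job 4 Print Job 2.
Print Job 3: waits 0, runs 0→2
Print Job 1: waits 2, runs 2→6
Print Job 5: waits 6, runs 6→14
Print Job 4: waits 14, runs 14→25
Print Job 2: waits 25, runs 25→38
Sum = 0+2+6+14+25 = 47.
EDD 70, LPT 105, SPT 47 → minimum 47.

47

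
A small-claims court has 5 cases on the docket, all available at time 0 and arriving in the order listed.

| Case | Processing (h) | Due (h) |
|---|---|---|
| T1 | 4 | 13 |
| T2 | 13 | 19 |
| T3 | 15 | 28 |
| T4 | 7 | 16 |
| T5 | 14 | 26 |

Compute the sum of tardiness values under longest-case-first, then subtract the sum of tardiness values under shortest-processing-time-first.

LPT (decreasing processing time): T3 T5 T2 T4 T1.
T3: 0→15, due 28, tardiness 0
T5: 15→29, due 26, tardiness 3
T2: 29→42, due 19, tardiness 23
T4: 42→49, due 16, tardiness 33
T1: 49→53, due 13, tardiness 40
Sum = 0+3+23+33+40 = 99.
SPT (increasing processing time): T1 T4 T2 T5 T3.
T1: 0→4, due 13, tardiness 0
T4: 4→11, due 16, tardiness 0
T2: 11→24, due 19, tardiness 5
T5: 24→38, due 26, tardiness 12
T3: 38→53, due 28, tardiness 25
Sum = 0+0+5+12+25 = 42.
Difference = 99 − 42 = 57.

57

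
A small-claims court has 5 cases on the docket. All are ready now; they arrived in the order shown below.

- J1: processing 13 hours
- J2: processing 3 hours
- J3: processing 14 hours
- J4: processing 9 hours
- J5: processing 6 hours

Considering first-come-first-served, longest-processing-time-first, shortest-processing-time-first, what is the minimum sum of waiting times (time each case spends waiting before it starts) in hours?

61

FIFO (arrival order): J1 J2 J3 J4 J5.
J1: waits 0, runs 0→13
J2: waits 13, runs 13→16
J3: waits 16, runs 16→30
J4: waits 30, runs 30→39
J5: waits 39, runs 39→45
Sum = 0+13+16+30+39 = 98.
LPT (decreasing processing time): J3 J1 J4 J5 J2.
J3: waits 0, runs 0→14
J1: waits 14, runs 14→27
J4: waits 27, runs 27→36
J5: waits 36, runs 36→42
J2: waits 42, runs 42→45
Sum = 0+14+27+36+42 = 119.
SPT (increasing processing time): J2 J5 J4 J1 J3.
J2: waits 0, runs 0→3
J5: waits 3, runs 3→9
J4: waits 9, runs 9→18
J1: waits 18, runs 18→31
J3: waits 31, runs 31→45
Sum = 0+3+9+18+31 = 61.
FIFO 98, LPT 119, SPT 61 → minimum 61.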